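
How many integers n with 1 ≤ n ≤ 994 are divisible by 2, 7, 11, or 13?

Apply inclusion-exclusion:
floor(994/2) + floor(994/7) + floor(994/11) + floor(994/13) − floor(994/14) − floor(994/22) − floor(994/26) − floor(994/77) − floor(994/91) − floor(994/143) + floor(994/154) + floor(994/182) + floor(994/286) + floor(994/1001) − floor(994/2002) = 497 + 142 + 90 + 76 − 71 − 45 − 38 − 12 − 10 − 6 + 6 + 5 + 3 + 0 − 0 = 637

637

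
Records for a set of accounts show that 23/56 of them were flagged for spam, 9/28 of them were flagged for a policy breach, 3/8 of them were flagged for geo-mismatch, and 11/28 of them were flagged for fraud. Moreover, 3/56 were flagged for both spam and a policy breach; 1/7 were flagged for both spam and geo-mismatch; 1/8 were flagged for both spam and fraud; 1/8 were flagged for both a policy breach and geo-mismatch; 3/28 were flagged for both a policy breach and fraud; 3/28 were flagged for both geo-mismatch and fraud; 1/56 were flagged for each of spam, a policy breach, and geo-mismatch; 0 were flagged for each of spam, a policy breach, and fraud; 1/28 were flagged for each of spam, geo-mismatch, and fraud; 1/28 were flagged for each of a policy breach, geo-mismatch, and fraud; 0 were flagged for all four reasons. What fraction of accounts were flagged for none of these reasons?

1/14

Apply inclusion-exclusion:
P(union) = 23/56 + 9/28 + 3/8 + 11/28 − 3/56 − 1/7 − 1/8 − 1/8 − 3/28 − 3/28 + 1/56 + 0 + 1/28 + 1/28 − 0 = 13/14
P(none) = 1 − 13/14 = 1/14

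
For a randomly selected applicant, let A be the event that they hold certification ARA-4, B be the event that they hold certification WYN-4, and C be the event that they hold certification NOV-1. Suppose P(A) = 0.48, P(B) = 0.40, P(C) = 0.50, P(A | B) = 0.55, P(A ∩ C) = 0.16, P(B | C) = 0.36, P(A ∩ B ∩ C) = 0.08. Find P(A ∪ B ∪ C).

0.90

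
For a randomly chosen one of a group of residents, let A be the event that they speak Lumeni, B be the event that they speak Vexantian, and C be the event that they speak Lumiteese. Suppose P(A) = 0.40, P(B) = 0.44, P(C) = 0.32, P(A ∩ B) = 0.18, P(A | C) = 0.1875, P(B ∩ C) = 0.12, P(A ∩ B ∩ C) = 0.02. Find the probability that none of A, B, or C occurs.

P(A ∩ C) = P(C)·P(A|C) = 0.32 × 0.1875 = 0.06
P(A ∪ B ∪ C) = 0.40 + 0.44 + 0.32 − 0.18 − 0.06 − 0.12 + 0.02 = 0.82
P(none) = 1 − 0.82 = 0.18

0.18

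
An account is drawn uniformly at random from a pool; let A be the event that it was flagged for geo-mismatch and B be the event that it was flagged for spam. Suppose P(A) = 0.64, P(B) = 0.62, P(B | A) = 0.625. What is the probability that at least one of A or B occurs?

0.86

P(A ∩ B) = P(A)·P(B|A) = 0.64 × 0.625 = 0.40
Apply inclusion-exclusion:
P(A ∪ B) = 0.64 + 0.62 − 0.40 = 0.86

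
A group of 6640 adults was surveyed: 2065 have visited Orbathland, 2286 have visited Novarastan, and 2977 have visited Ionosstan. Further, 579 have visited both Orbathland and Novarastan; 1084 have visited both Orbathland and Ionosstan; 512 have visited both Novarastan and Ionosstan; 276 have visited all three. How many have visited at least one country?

By inclusion-exclusion,
|at least one| = 2065 + 2286 + 2977 − 579 − 1084 − 512 + 276 = 5429

5429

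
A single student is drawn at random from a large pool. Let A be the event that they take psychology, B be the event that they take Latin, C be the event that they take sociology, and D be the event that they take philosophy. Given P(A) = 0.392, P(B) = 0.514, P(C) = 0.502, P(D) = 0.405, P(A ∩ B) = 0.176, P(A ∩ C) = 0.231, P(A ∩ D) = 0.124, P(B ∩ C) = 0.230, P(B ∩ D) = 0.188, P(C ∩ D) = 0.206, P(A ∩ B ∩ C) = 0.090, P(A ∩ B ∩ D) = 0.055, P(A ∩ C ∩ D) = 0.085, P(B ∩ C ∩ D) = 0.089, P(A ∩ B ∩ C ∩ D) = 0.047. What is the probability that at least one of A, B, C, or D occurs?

By inclusion-exclusion,
P(A ∪ B ∪ C ∪ D) = 0.392 + 0.514 + 0.502 + 0.405 − 0.176 − 0.231 − 0.124 − 0.230 − 0.188 − 0.206 + 0.090 + 0.055 + 0.085 + 0.089 − 0.047 = 0.930

0.930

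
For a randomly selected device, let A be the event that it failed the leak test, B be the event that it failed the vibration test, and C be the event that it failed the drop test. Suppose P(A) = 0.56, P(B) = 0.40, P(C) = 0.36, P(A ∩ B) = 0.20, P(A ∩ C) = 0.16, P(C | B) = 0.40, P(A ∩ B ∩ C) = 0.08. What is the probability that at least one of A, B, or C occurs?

0.88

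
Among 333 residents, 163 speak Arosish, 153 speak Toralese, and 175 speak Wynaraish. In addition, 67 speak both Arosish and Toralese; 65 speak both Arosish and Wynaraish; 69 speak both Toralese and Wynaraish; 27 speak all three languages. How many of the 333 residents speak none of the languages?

16

By inclusion-exclusion,
|at least one| = 163 + 153 + 175 − 67 − 65 − 69 + 27 = 317
None: 333 − 317 = 16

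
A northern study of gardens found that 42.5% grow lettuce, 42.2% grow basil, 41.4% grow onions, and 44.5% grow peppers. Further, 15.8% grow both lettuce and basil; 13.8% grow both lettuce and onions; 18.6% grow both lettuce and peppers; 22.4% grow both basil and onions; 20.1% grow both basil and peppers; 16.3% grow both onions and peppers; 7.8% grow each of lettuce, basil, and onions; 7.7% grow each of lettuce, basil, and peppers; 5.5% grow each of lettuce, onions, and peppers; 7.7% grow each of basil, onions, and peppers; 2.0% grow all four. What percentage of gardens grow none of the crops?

9.7%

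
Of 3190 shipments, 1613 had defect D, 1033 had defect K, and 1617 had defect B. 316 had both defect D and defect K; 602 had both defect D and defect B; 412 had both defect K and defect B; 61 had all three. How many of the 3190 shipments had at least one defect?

2994

N(≥1) = 1613 + 1033 + 1617 − 316 − 602 − 412 + 61 = 2994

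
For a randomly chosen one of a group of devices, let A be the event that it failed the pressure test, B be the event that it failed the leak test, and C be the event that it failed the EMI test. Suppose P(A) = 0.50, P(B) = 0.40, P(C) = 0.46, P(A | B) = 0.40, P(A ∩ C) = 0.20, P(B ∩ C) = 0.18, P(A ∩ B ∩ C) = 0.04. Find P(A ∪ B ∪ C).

0.86

P(A ∩ B) = P(B)·P(A|B) = 0.40 × 0.40 = 0.16
Apply inclusion-exclusion:
P(A ∪ B ∪ C) = 0.50 + 0.40 + 0.46 − 0.16 − 0.20 − 0.18 + 0.04 = 0.86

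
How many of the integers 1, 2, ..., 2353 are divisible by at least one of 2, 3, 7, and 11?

1741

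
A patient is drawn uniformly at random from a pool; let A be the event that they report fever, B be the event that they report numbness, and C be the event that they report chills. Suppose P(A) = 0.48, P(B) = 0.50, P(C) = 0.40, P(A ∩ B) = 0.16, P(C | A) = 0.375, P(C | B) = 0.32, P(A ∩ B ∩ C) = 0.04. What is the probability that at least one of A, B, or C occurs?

P(A ∩ C) = P(A)·P(C|A) = 0.48 × 0.375 = 0.18
P(B ∩ C) = P(B)·P(C|B) = 0.50 × 0.32 = 0.16
Apply inclusion-exclusion:
P(A ∪ B ∪ C) = 0.48 + 0.50 + 0.40 − 0.16 − 0.18 − 0.16 + 0.04 = 0.92

0.92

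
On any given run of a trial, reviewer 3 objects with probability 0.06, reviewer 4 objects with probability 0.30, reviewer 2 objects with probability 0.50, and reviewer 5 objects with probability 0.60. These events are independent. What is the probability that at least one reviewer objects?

0.8684

Independence gives P(none) = ∏(1 − pᵢ).
P(none) = (1 − 0.06) × (1 − 0.30) × (1 − 0.50) × (1 − 0.60) = 0.94 × 0.70 × 0.50 × 0.40 = 0.1316
P(at least one) = 1 − 0.1316 = 0.8684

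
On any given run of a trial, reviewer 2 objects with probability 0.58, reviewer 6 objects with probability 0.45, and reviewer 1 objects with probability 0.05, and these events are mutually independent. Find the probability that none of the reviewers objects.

Since the events are independent, P(none) is the product of the individual non-occurrence probabilities.
P(none) = (1 − 0.58) × (1 − 0.45) × (1 − 0.05) = 0.42 × 0.55 × 0.95 = 0.21945

0.21945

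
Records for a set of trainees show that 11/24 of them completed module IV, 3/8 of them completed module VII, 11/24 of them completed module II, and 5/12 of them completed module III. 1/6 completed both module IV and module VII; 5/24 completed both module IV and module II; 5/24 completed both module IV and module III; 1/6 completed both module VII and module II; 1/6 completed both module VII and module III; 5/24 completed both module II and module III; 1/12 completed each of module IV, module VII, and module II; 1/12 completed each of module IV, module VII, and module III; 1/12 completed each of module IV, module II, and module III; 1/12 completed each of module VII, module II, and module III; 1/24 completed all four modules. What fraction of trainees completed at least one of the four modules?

7/8

Inclusion–exclusion gives
P(union) = 11/24 + 3/8 + 11/24 + 5/12 − 1/6 − 5/24 − 5/24 − 1/6 − 1/6 − 5/24 + 1/12 + 1/12 + 1/12 + 1/12 − 1/24 = 7/8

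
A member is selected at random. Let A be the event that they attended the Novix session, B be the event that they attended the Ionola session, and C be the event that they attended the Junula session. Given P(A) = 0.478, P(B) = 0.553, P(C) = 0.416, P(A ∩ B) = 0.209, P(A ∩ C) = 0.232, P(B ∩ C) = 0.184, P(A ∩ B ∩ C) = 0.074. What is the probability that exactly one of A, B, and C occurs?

Using the inclusion–exclusion count for exactly one event:
P(exactly one) = 0.478 + 0.553 + 0.416 − 2·0.209 − 2·0.232 − 2·0.184 + 3·0.074 = 0.419

0.419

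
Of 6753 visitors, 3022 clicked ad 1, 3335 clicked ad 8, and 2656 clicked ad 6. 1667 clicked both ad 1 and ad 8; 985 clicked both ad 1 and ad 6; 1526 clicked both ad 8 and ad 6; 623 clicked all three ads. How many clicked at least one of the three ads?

Apply inclusion-exclusion:
|union| = 3022 + 3335 + 2656 − 1667 − 985 − 1526 + 623 = 5458

5458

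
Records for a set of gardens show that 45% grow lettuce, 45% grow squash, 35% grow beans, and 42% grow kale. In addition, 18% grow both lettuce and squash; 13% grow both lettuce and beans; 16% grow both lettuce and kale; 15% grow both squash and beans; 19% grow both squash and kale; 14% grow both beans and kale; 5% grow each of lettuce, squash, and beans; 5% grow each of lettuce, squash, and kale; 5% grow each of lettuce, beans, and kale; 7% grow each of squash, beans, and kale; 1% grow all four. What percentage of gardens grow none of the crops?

7%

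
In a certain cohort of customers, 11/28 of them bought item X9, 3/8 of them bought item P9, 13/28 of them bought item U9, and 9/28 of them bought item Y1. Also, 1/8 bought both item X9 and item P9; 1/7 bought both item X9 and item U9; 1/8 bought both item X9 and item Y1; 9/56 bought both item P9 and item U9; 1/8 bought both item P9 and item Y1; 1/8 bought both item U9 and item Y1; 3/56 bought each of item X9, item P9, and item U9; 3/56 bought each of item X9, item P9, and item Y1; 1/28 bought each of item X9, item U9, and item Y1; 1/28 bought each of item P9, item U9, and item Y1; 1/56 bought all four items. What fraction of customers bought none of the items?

5/56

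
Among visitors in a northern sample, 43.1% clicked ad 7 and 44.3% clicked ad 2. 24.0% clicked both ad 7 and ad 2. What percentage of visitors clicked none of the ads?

36.6%

Apply inclusion-exclusion:
P(union) = 43.1 + 44.3 − 24.0 = 63.4%
P(none) = 100% − 63.4% = 36.6%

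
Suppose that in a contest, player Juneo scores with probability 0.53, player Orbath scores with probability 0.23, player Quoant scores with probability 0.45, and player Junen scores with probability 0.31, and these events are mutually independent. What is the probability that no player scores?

P(none) = (1 − 0.53) × (1 − 0.23) × (1 − 0.45) × (1 − 0.31) = 0.47 × 0.77 × 0.55 × 0.69 = 0.13734105

0.13734105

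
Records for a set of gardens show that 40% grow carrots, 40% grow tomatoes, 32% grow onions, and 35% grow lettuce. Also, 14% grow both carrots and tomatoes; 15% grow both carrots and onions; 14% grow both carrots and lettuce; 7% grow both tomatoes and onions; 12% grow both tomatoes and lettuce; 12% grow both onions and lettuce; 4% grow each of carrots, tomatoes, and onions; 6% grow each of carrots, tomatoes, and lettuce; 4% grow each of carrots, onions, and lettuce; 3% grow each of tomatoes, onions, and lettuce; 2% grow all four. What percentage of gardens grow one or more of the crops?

88%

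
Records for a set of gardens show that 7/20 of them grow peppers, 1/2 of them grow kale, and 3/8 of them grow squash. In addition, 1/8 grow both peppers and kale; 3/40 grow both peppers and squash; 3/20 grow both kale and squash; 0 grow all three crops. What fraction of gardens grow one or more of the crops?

Apply inclusion-exclusion:
P(union) = 7/20 + 1/2 + 3/8 − 1/8 − 3/40 − 3/20 + 0 = 7/8

7/8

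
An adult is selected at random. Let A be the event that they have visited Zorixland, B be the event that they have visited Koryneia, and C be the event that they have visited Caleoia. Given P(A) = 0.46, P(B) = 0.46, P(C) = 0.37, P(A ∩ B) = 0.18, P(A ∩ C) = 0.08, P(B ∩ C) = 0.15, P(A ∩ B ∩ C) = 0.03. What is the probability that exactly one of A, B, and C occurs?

Using the inclusion–exclusion count for exactly one event:
P(exactly one) = 0.46 + 0.46 + 0.37 − 2·0.18 − 2·0.08 − 2·0.15 + 3·0.03 = 0.56

0.56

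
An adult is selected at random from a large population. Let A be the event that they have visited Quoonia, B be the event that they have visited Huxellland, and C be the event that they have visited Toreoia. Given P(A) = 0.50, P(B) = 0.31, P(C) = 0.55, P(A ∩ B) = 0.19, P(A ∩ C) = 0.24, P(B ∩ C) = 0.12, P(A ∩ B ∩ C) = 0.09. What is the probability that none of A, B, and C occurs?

By inclusion–exclusion:
P(A ∪ B ∪ C) = 0.50 + 0.31 + 0.55 − 0.19 − 0.24 − 0.12 + 0.09 = 0.90
P(none) = 1 − 0.90 = 0.10

0.10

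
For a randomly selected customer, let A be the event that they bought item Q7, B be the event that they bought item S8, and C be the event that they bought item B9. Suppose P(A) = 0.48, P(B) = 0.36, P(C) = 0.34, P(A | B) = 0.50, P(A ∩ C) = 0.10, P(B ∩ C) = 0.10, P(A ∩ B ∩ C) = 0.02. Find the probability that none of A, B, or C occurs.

0.18

P(A ∩ B) = P(B)·P(A|B) = 0.36 × 0.50 = 0.18
P(A ∪ B ∪ C) = 0.48 + 0.36 + 0.34 − 0.18 − 0.10 − 0.10 + 0.02 = 0.82
P(none) = 1 − 0.82 = 0.18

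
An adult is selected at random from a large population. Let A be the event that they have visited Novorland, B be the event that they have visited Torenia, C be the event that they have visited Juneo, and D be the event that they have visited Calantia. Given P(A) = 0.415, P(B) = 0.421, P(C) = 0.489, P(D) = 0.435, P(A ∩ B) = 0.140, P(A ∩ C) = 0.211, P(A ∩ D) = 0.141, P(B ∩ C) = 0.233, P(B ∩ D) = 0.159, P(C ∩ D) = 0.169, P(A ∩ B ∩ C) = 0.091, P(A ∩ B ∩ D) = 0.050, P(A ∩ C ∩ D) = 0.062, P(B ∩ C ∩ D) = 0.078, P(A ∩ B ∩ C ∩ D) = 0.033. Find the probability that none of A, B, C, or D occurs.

0.045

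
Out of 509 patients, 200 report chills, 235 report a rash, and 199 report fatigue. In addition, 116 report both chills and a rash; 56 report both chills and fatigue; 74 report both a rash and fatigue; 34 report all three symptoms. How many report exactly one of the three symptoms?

244

N(exactly one) = 200 + 235 + 199 − 2·116 − 2·56 − 2·74 + 3·34 = 244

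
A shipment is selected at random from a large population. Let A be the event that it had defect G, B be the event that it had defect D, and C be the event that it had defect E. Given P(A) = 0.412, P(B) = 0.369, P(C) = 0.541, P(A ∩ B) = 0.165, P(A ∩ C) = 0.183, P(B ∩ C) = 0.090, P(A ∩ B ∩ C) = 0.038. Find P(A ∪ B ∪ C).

0.922

P(A ∪ B ∪ C) = 0.412 + 0.369 + 0.541 − 0.165 − 0.183 − 0.090 + 0.038 = 0.922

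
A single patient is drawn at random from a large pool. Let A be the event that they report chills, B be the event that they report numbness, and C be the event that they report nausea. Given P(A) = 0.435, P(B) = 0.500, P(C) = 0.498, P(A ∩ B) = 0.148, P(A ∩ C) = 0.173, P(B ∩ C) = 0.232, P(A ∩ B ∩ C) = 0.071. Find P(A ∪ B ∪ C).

Using inclusion–exclusion:
P(A ∪ B ∪ C) = 0.435 + 0.500 + 0.498 − 0.148 − 0.173 − 0.232 + 0.071 = 0.951

0.951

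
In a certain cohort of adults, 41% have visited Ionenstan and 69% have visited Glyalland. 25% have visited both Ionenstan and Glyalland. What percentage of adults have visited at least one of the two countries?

85%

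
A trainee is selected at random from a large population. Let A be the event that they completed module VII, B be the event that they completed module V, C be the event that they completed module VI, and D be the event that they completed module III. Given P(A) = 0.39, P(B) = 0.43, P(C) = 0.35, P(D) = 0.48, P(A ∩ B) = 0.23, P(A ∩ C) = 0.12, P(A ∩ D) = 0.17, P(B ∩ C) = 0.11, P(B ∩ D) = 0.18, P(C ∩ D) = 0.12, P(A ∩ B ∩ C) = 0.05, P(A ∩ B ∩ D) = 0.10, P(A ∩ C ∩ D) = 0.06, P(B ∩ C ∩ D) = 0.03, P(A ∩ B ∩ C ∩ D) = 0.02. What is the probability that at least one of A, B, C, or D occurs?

P(A ∪ B ∪ C ∪ D) = 0.39 + 0.43 + 0.35 + 0.48 − 0.23 − 0.12 − 0.17 − 0.11 − 0.18 − 0.12 + 0.05 + 0.10 + 0.06 + 0.03 − 0.02 = 0.94

0.94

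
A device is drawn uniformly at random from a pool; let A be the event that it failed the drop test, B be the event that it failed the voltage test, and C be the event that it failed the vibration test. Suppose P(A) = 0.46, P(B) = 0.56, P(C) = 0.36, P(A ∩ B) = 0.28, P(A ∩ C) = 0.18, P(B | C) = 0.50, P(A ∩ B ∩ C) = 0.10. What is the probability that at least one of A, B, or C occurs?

0.84

P(B ∩ C) = P(C)·P(B|C) = 0.36 × 0.50 = 0.18
P(A ∪ B ∪ C) = 0.46 + 0.56 + 0.36 − 0.28 − 0.18 − 0.18 + 0.10 = 0.84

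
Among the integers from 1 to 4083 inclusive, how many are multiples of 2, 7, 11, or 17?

2586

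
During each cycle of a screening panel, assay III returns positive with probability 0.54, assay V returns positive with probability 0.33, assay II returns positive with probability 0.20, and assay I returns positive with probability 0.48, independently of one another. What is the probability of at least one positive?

0.8717888

P(none) = (1 − 0.54) × (1 − 0.33) × (1 − 0.20) × (1 − 0.48) = 0.46 × 0.67 × 0.80 × 0.52 = 0.1282112
P(at least one) = 1 − 0.1282112 = 0.8717888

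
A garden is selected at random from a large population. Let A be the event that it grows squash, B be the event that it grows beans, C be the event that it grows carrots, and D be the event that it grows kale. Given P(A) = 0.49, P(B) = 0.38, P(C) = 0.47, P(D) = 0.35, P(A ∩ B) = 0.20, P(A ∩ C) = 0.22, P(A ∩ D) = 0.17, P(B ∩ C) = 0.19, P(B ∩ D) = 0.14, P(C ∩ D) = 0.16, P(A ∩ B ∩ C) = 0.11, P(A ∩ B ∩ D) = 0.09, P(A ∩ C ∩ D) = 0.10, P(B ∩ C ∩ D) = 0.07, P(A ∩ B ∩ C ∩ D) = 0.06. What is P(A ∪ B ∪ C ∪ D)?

Inclusion–exclusion gives
P(A ∪ B ∪ C ∪ D) = 0.49 + 0.38 + 0.47 + 0.35 − 0.20 − 0.22 − 0.17 − 0.19 − 0.14 − 0.16 + 0.11 + 0.09 + 0.10 + 0.07 − 0.06 = 0.92

0.92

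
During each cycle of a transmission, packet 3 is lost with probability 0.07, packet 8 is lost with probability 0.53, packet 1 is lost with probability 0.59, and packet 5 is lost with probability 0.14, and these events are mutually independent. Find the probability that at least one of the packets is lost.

P(none) = (1 − 0.07) × (1 − 0.53) × (1 − 0.59) × (1 − 0.14) = 0.93 × 0.47 × 0.41 × 0.86 = 0.15412146
P(at least one) = 1 − 0.15412146 = 0.84587854

0.84587854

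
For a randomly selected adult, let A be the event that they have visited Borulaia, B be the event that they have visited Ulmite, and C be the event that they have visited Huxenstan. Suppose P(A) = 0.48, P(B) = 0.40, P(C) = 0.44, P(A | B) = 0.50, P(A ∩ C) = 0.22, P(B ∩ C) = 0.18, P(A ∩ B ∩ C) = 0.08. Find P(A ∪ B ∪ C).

0.80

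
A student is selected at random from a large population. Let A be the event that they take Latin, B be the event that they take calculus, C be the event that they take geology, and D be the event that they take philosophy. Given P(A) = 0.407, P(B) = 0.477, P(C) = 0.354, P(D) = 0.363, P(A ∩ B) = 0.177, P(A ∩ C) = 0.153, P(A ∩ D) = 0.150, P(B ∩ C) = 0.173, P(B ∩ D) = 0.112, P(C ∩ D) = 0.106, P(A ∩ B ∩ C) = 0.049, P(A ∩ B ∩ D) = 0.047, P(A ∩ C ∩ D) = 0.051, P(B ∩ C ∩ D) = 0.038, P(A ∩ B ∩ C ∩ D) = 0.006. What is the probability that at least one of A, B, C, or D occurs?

0.909

P(A ∪ B ∪ C ∪ D) = 0.407 + 0.477 + 0.354 + 0.363 − 0.177 − 0.153 − 0.150 − 0.173 − 0.112 − 0.106 + 0.049 + 0.047 + 0.051 + 0.038 − 0.006 = 0.909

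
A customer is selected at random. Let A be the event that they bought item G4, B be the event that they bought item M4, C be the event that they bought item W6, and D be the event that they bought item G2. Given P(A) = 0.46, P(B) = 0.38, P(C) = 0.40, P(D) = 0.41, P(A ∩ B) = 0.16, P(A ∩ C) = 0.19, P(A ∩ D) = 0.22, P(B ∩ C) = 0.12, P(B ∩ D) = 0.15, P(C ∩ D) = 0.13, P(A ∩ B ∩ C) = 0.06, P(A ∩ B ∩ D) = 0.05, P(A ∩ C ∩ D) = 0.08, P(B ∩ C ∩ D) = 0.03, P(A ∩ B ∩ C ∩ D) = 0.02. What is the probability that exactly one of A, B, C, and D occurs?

0.29

By inclusion–exclusion (exactly-one form):
P(exactly one) = 0.46 + 0.38 + 0.40 + 0.41 − 2·0.16 − 2·0.19 − 2·0.22 − 2·0.12 − 2·0.15 − 2·0.13 + 3·0.06 + 3·0.05 + 3·0.08 + 3·0.03 − 4·0.02 = 0.29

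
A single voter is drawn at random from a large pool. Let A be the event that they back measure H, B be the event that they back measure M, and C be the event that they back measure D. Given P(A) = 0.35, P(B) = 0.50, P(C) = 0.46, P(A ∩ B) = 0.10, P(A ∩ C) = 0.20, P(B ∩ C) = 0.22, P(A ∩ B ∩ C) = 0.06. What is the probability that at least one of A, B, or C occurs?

Apply inclusion-exclusion:
P(A ∪ B ∪ C) = 0.35 + 0.50 + 0.46 − 0.10 − 0.20 − 0.22 + 0.06 = 0.85

0.85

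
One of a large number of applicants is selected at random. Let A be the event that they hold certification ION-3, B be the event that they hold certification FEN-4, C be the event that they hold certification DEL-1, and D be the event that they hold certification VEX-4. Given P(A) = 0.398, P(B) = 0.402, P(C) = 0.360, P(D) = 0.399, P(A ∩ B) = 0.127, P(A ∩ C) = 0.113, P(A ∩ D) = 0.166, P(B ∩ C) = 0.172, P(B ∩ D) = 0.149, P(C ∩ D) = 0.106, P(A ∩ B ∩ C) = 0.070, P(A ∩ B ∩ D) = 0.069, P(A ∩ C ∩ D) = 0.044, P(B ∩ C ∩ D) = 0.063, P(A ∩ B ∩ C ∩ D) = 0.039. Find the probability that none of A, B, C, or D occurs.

Inclusion–exclusion gives
P(A ∪ B ∪ C ∪ D) = 0.398 + 0.402 + 0.360 + 0.399 − 0.127 − 0.113 − 0.166 − 0.172 − 0.149 − 0.106 + 0.070 + 0.069 + 0.044 + 0.063 − 0.039 = 0.933
P(none) = 1 − 0.933 = 0.067

0.067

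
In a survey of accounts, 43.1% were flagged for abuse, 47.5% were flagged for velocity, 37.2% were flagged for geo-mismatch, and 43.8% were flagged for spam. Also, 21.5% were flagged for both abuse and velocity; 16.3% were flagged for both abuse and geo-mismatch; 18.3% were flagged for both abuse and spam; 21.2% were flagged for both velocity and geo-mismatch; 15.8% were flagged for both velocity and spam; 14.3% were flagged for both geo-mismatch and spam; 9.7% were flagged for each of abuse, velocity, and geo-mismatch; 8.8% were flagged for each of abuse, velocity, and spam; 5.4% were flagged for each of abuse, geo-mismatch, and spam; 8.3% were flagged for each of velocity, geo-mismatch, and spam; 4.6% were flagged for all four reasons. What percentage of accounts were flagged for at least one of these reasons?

91.8%

Using inclusion–exclusion:
P(at least one) = 43.1 + 47.5 + 37.2 + 43.8 − 21.5 − 16.3 − 18.3 − 21.2 − 15.8 − 14.3 + 9.7 + 8.8 + 5.4 + 8.3 − 4.6 = 91.8%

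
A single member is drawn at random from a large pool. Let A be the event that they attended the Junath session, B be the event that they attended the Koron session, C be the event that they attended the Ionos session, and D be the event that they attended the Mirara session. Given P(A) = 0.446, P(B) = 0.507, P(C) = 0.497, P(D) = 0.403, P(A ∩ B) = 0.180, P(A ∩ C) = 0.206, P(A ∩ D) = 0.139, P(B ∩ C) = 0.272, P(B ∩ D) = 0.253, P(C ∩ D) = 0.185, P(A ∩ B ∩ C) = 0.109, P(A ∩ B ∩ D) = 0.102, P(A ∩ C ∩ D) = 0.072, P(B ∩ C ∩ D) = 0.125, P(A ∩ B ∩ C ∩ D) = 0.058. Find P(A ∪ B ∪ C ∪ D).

P(A ∪ B ∪ C ∪ D) = 0.446 + 0.507 + 0.497 + 0.403 − 0.180 − 0.206 − 0.139 − 0.272 − 0.253 − 0.185 + 0.109 + 0.102 + 0.072 + 0.125 − 0.058 = 0.968

0.968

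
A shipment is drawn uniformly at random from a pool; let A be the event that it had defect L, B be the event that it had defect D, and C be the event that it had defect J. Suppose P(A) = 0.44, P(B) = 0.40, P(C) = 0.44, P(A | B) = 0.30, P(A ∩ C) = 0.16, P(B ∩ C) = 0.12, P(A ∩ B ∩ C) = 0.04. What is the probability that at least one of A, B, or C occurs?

0.92

P(A ∩ B) = P(B)·P(A|B) = 0.40 × 0.30 = 0.12
P(A ∪ B ∪ C) = 0.44 + 0.40 + 0.44 − 0.12 − 0.16 − 0.12 + 0.04 = 0.92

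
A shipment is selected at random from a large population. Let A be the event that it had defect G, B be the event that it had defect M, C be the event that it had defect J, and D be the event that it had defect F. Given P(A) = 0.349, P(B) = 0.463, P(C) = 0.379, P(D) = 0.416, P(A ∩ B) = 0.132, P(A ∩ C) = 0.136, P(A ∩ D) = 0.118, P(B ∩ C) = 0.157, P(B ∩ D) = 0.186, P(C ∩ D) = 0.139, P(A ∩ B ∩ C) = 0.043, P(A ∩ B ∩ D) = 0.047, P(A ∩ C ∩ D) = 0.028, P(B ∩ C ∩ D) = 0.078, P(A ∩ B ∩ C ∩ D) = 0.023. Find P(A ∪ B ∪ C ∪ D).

0.912

Inclusion–exclusion gives
P(A ∪ B ∪ C ∪ D) = 0.349 + 0.463 + 0.379 + 0.416 − 0.132 − 0.136 − 0.118 − 0.157 − 0.186 − 0.139 + 0.043 + 0.047 + 0.028 + 0.078 − 0.023 = 0.912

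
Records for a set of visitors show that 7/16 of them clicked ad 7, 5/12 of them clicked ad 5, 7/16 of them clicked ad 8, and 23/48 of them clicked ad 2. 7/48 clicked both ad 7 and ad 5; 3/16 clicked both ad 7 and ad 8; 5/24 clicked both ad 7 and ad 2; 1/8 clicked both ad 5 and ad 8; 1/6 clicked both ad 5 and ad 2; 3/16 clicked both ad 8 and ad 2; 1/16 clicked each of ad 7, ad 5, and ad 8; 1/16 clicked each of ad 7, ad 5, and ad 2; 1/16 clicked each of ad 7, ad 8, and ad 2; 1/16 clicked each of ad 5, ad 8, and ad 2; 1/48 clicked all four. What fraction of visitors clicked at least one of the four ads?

47/48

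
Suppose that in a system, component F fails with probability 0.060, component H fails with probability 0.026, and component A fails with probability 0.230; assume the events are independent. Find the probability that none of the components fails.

0.7049812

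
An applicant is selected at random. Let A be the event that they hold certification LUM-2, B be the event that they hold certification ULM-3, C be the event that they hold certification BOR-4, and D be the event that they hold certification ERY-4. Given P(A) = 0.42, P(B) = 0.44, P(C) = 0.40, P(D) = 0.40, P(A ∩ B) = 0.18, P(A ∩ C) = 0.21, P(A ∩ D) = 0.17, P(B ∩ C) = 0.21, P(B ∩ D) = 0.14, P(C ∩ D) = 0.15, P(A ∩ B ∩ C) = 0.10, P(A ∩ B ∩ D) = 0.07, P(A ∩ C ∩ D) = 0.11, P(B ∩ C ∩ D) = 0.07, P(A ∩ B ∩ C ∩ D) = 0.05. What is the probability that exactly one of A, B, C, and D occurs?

Using the inclusion–exclusion count for exactly one event:
P(exactly one) = 0.42 + 0.44 + 0.40 + 0.40 − 2·0.18 − 2·0.21 − 2·0.17 − 2·0.21 − 2·0.14 − 2·0.15 + 3·0.10 + 3·0.07 + 3·0.11 + 3·0.07 − 4·0.05 = 0.39

0.39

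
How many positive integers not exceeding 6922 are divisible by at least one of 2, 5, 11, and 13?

By inclusion–exclusion:
⌊6922/2⌋ + ⌊6922/5⌋ + ⌊6922/11⌋ + ⌊6922/13⌋ − ⌊6922/10⌋ − ⌊6922/22⌋ − ⌊6922/26⌋ − ⌊6922/55⌋ − ⌊6922/65⌋ − ⌊6922/143⌋ + ⌊6922/110⌋ + ⌊6922/130⌋ + ⌊6922/286⌋ + ⌊6922/715⌋ − ⌊6922/1430⌋ = 3461 + 1384 + 629 + 532 − 692 − 314 − 266 − 125 − 106 − 48 + 62 + 53 + 24 + 9 − 4 = 4599

4599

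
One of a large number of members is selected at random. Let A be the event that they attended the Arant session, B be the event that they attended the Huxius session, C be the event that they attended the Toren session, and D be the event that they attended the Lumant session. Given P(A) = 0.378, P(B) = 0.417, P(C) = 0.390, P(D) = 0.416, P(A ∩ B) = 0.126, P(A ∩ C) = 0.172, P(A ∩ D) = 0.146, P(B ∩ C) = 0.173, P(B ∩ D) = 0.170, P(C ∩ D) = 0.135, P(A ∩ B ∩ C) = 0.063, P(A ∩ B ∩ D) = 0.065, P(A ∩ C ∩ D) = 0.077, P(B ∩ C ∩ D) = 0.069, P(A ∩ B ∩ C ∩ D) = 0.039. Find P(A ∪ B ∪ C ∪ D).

0.914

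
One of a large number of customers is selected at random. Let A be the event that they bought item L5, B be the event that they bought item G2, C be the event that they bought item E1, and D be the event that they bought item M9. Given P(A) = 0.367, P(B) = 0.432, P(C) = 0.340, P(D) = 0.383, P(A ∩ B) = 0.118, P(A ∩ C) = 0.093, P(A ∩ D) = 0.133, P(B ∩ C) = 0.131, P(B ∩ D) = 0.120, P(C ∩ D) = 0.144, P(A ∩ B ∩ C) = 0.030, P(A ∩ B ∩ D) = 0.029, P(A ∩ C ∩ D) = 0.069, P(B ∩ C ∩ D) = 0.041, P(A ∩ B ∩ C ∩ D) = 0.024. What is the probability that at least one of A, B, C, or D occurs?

0.928

P(A ∪ B ∪ C ∪ D) = 0.367 + 0.432 + 0.340 + 0.383 − 0.118 − 0.093 − 0.133 − 0.131 − 0.120 − 0.144 + 0.030 + 0.029 + 0.069 + 0.041 − 0.024 = 0.928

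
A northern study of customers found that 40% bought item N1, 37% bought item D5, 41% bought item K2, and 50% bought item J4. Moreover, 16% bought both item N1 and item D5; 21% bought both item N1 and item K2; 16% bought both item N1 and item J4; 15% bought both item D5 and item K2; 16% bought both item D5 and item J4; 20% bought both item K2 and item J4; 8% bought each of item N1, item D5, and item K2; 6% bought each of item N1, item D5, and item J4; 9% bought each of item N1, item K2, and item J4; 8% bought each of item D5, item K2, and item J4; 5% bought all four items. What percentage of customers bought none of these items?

10%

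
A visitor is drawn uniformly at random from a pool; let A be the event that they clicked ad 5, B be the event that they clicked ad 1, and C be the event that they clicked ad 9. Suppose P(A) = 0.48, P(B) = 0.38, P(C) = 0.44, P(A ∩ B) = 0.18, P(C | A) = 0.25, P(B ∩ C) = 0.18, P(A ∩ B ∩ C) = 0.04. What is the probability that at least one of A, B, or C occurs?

0.86

P(A ∩ C) = P(A)·P(C|A) = 0.48 × 0.25 = 0.12
P(A ∪ B ∪ C) = 0.48 + 0.38 + 0.44 − 0.18 − 0.12 − 0.18 + 0.04 = 0.86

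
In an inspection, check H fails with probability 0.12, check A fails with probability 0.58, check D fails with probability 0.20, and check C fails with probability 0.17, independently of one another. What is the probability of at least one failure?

0.7545856

P(none) = (1 − 0.12) × (1 − 0.58) × (1 − 0.20) × (1 − 0.17) = 0.88 × 0.42 × 0.80 × 0.83 = 0.2454144
P(at least one) = 1 − 0.2454144 = 0.7545856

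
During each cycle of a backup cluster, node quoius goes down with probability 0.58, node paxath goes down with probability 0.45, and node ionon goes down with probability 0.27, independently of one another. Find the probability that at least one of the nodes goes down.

P(none) = (1 − 0.58) × (1 − 0.45) × (1 − 0.27) = 0.42 × 0.55 × 0.73 = 0.16863
P(at least one) = 1 − 0.16863 = 0.83137

0.83137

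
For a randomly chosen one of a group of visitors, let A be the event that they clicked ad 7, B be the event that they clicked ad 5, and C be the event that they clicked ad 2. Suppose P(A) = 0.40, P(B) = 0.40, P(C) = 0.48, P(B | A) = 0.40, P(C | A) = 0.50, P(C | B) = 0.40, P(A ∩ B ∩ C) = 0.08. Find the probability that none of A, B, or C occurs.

P(A ∩ B) = P(A)·P(B|A) = 0.40 × 0.40 = 0.16
P(A ∩ C) = P(A)·P(C|A) = 0.40 × 0.50 = 0.20
P(B ∩ C) = P(B)·P(C|B) = 0.40 × 0.40 = 0.16
P(A ∪ B ∪ C) = 0.40 + 0.40 + 0.48 − 0.16 − 0.20 − 0.16 + 0.08 = 0.84
P(none) = 1 − 0.84 = 0.16

0.16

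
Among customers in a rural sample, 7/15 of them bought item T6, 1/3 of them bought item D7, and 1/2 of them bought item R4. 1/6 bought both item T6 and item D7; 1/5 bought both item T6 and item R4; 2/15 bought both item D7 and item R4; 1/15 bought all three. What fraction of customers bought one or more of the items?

13/15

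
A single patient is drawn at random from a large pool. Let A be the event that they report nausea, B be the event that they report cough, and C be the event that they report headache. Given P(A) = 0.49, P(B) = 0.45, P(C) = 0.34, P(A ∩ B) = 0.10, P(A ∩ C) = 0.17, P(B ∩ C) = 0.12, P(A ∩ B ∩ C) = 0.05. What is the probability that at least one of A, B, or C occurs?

0.94

P(A ∪ B ∪ C) = 0.49 + 0.45 + 0.34 − 0.10 − 0.17 − 0.12 + 0.05 = 0.94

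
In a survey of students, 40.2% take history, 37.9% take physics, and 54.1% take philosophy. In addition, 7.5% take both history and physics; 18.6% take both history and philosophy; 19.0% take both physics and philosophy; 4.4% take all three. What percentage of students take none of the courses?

P(at least one) = 40.2 + 37.9 + 54.1 − 7.5 − 18.6 − 19.0 + 4.4 = 91.5%
P(none) = 100% − 91.5% = 8.5%

8.5%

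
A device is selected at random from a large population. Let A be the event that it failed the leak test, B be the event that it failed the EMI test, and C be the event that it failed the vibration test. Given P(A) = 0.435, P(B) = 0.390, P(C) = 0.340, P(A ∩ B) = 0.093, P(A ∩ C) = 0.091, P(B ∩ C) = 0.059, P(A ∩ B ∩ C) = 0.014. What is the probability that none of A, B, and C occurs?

0.064

P(A ∪ B ∪ C) = 0.435 + 0.390 + 0.340 − 0.093 − 0.091 − 0.059 + 0.014 = 0.936
P(none) = 1 − 0.936 = 0.064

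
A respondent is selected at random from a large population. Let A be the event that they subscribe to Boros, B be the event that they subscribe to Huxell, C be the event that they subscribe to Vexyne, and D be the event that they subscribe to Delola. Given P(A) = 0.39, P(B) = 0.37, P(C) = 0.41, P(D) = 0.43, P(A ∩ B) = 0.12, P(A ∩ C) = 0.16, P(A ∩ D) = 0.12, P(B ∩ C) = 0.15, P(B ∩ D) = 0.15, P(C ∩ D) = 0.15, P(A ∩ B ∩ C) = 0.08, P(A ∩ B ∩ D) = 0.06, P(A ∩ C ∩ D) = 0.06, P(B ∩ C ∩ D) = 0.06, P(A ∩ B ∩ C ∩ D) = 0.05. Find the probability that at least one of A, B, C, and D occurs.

P(A ∪ B ∪ C ∪ D) = 0.39 + 0.37 + 0.41 + 0.43 − 0.12 − 0.16 − 0.12 − 0.15 − 0.15 − 0.15 + 0.08 + 0.06 + 0.06 + 0.06 − 0.05 = 0.96

0.96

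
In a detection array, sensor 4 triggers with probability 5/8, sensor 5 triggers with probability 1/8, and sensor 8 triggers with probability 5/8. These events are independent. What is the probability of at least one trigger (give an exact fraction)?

P(none) = (1 − 5/8) × (1 − 1/8) × (1 − 5/8) = 3/8 × 7/8 × 3/8 = 63/512
P(at least one) = 1 − 63/512 = 449/512

449/512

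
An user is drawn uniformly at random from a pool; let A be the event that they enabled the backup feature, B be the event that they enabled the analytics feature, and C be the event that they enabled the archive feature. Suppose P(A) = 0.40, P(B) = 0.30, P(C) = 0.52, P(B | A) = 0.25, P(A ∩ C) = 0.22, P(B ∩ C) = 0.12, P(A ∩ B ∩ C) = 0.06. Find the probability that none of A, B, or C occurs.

P(A ∩ B) = P(A)·P(B|A) = 0.40 × 0.25 = 0.10
P(A ∪ B ∪ C) = 0.40 + 0.30 + 0.52 − 0.10 − 0.22 − 0.12 + 0.06 = 0.84
P(none) = 1 − 0.84 = 0.16

0.16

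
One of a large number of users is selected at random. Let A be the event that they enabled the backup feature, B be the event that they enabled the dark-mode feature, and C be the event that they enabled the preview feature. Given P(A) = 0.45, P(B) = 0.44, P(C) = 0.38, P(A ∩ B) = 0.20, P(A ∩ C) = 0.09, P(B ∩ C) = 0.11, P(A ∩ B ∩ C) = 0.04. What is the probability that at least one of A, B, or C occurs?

P(A ∪ B ∪ C) = 0.45 + 0.44 + 0.38 − 0.20 − 0.09 − 0.11 + 0.04 = 0.91

0.91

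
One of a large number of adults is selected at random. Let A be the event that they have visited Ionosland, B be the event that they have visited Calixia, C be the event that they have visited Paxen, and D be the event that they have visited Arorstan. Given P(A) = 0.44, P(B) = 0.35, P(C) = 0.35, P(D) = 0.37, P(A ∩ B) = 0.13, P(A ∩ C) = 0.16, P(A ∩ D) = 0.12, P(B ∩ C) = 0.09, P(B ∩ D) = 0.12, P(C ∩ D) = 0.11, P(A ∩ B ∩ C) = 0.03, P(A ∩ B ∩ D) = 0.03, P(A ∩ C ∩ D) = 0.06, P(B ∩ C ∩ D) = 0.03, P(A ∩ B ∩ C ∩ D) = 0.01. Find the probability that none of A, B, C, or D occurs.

P(A ∪ B ∪ C ∪ D) = 0.44 + 0.35 + 0.35 + 0.37 − 0.13 − 0.16 − 0.12 − 0.09 − 0.12 − 0.11 + 0.03 + 0.03 + 0.06 + 0.03 − 0.01 = 0.92
P(none) = 1 − 0.92 = 0.08

0.08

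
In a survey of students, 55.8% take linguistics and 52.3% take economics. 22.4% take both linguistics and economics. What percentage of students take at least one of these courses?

85.7%

Using inclusion–exclusion:
P(union) = 55.8 + 52.3 − 22.4 = 85.7%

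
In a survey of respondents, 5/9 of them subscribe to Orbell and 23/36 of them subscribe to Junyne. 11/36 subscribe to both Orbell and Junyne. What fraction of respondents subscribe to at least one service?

8/9

By inclusion–exclusion:
P(at least one) = 5/9 + 23/36 − 11/36 = 8/9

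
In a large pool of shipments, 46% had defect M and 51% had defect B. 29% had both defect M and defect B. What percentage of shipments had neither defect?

32%

Using inclusion–exclusion:
P(≥1) = 46 + 51 − 29 = 68%
P(none) = 100% − 68% = 32%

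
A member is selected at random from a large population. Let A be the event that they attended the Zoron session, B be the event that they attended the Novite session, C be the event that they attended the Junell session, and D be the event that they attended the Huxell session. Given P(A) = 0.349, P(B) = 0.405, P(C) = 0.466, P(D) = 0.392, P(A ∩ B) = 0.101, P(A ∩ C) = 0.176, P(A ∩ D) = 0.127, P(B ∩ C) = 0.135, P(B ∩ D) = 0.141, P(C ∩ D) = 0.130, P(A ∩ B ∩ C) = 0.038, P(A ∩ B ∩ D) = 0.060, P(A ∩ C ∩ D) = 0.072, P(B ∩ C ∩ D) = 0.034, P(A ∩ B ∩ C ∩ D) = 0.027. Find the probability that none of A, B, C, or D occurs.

0.021

By inclusion-exclusion,
P(A ∪ B ∪ C ∪ D) = 0.349 + 0.405 + 0.466 + 0.392 − 0.101 − 0.176 − 0.127 − 0.135 − 0.141 − 0.130 + 0.038 + 0.060 + 0.072 + 0.034 − 0.027 = 0.979
P(none) = 1 − 0.979 = 0.021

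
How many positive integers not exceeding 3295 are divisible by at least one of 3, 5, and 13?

1673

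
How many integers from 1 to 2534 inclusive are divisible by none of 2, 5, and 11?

Inclusion–exclusion gives
1267 + 506 + 230 − 253 − 115 − 46 + 23 = 1612
2534 − 1612 = 922

922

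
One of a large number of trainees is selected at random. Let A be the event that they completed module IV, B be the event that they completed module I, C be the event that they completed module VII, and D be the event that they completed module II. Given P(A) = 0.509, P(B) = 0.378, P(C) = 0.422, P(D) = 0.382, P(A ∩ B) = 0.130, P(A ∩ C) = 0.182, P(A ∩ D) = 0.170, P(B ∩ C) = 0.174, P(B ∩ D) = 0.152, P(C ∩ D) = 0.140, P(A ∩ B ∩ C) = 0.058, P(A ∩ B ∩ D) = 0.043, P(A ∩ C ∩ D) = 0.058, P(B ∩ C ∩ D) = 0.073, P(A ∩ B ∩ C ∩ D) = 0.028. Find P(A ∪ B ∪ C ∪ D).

0.947

P(A ∪ B ∪ C ∪ D) = 0.509 + 0.378 + 0.422 + 0.382 − 0.130 − 0.182 − 0.170 − 0.174 − 0.152 − 0.140 + 0.058 + 0.043 + 0.058 + 0.073 − 0.028 = 0.947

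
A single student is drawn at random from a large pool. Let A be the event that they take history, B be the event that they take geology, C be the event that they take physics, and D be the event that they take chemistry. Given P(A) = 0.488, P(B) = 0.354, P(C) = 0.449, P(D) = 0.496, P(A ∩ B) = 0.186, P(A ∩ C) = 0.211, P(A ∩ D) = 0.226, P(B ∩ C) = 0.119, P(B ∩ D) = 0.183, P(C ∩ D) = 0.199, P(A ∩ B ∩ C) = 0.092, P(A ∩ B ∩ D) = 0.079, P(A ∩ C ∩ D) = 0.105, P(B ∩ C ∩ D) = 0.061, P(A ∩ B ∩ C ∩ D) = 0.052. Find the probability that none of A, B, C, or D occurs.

P(A ∪ B ∪ C ∪ D) = 0.488 + 0.354 + 0.449 + 0.496 − 0.186 − 0.211 − 0.226 − 0.119 − 0.183 − 0.199 + 0.092 + 0.079 + 0.105 + 0.061 − 0.052 = 0.948
P(none) = 1 − 0.948 = 0.052

0.052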